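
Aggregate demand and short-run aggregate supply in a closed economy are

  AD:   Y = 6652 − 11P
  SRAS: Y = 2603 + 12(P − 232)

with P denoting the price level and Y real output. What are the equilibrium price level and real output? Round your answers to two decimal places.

Write SRAS as Y = 2603 + 12P − 2784 = 12P − 181.
Set AD = SRAS: 6652 − 11P = 12P − 181, so 6833 = 23P and P = 297.09.
Substituting into AD, Y = 6652 − 11P = 3384.04.

P = 297.09, Y = 3384.04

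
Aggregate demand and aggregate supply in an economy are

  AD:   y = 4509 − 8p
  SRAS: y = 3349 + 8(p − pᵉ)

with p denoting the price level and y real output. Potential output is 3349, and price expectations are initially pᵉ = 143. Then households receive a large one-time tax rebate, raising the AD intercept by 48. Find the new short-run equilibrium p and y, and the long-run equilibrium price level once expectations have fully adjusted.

AD shifts right: new AD is y = 4557 − 8p. With pᵉ = 143, SRAS is y = 2205 + 8p.
Short run: 4557 − 8p = 2205 + 8p gives 2352 = 16p, so p = 147 and y = 4557 − 8·147 = 3381.
y = 3381 is above potential 3349; expectations adjust and SRAS shifts left until y = 3349.
Long run: on the new AD curve, 3349 = 4557 − 8p gives p = 151.

Short run: p = 147, y = 3381. Long run: p = 151.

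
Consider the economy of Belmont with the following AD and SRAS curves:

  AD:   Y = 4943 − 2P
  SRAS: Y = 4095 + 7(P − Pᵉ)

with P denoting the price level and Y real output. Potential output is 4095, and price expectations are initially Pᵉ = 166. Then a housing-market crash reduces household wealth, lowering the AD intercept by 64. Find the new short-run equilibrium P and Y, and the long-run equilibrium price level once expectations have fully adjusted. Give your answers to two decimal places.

AD shifts left: new AD is Y = 4879 − 2P. With Pᵉ = 166, SRAS is Y = 2933 + 7P.
Short run: 4879 − 2P = 2933 + 7P gives 1946 = 9P, so P = 216.22 and Y = 4879 − 2P = 4446.56.
Y = 4446.56 is above potential 4095; expectations adjust and SRAS shifts left until Y = 4095.
Long run: on the new AD curve, 4095 = 4879 − 2P gives P = 392.00.

Short run: P = 216.22, Y = 4446.56. Long run: P = 392.00.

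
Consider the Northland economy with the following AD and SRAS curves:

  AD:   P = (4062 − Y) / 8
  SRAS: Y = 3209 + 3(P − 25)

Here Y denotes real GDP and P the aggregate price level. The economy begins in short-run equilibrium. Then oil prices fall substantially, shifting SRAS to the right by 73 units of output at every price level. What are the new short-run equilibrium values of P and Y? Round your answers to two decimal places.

P = 77.73, Y = 3440.18

This is a positive supply shock: SRAS shifts right.
New SRAS: Y = 3207 + 3P.
Set AD = SRAS: 4062 − 8P = 3207 + 3P, so 855 = 11P and P = 77.73.
Substituting into AD, Y = 3440.18.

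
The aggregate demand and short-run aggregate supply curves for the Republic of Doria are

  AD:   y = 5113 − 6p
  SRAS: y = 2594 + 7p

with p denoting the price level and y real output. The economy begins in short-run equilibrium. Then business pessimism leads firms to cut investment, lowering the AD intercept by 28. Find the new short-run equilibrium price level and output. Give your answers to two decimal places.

p = 191.62, y = 3935.31

This is a negative demand shock: AD shifts left.
New AD: y = 5085 − 6p.
Set AD = SRAS: 5085 − 6p = 2594 + 7p, so 2491 = 13p and p = 191.62.
Substituting into AD, y = 3935.31.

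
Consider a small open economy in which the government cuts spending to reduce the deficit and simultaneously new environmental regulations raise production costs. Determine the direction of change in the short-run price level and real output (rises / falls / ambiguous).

The first event is a negative demand shock: AD shifts left, which by itself pushes P down and Y down.
The second is an adverse supply shock: SRAS shifts left, which by itself pushes P up and Y down.
The two shocks push P in opposite directions, so the effect on P is ambiguous. Both shocks push Y down, so Y falls.

Price level: ambiguous; output: falls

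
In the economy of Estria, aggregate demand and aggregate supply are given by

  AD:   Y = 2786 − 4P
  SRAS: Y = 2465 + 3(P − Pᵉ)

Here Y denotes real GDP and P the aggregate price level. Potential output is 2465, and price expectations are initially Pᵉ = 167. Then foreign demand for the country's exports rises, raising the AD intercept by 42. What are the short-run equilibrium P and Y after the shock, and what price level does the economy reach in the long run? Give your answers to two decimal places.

AD shifts right: new AD is Y = 2828 − 4P. With Pᵉ = 167, SRAS is Y = 1964 + 3P.
Short run: 2828 − 4P = 1964 + 3P gives 864 = 7P, so P = 123.43 and Y = 2828 − 4P = 2334.29.
Y = 2334.29 is below potential 2465; expectations adjust and SRAS shifts right until Y = 2465.
Long run: on the new AD curve, 2465 = 2828 − 4P gives P = 90.75.

Short run: P = 123.43, Y = 2334.29. Long run: P = 90.75.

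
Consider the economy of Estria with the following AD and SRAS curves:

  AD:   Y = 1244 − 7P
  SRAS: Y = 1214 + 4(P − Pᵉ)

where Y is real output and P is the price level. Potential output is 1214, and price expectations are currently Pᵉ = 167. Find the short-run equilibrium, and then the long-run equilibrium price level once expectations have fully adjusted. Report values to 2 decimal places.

Short run: with Pᵉ = 167, SRAS is Y = 546 + 4P. Setting AD = SRAS gives 698 = 11P, so P = 63.45 and Y = 1244 − 7P = 799.82.
Output 799.82 is below potential 1214, so over time expected prices fall and SRAS shifts right until Y returns to 1214.
Long run: Y = 1214 on the AD curve gives 1214 = 1244 − 7P, so P = 4.29.

Short run: P = 63.45, Y = 799.82. Long run: P = 4.29.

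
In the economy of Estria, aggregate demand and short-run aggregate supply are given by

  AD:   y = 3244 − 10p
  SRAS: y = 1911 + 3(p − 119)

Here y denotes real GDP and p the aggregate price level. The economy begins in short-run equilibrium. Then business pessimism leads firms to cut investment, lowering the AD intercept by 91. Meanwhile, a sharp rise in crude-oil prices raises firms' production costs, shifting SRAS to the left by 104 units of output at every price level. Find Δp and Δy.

Δp = +1, Δy = -101

After both shocks: AD is y = 3153 − 10p and SRAS is y = 1450 + 3p.
Setting them equal: 1703 = 13p, so p = 131.
y = 3153 − 10·131 = 1843.
Initially p = 130, y = 1944, so Δp = +1 and Δy = -101.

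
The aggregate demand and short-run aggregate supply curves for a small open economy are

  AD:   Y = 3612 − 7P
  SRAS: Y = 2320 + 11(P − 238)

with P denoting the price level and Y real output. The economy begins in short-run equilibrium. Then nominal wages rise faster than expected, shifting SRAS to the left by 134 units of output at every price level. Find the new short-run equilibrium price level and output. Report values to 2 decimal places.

P = 224.67, Y = 2039.33

This is a negative supply shock: SRAS shifts left.
New SRAS: Y = 11P − 432.
Set AD = SRAS: 3612 − 7P = 11P − 432, so 4044 = 18P and P = 224.67.
Substituting into AD, Y = 2039.33.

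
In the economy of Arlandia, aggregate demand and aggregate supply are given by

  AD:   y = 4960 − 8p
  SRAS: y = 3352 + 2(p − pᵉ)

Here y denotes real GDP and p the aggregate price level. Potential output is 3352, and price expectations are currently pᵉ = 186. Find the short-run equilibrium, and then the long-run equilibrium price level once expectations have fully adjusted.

Short run: with pᵉ = 186, SRAS is y = 2980 + 2p. Setting AD = SRAS gives 1980 = 10p, so p = 198 and y = 4960 − 8·198 = 3376.
Output 3376 is above potential 3352, so over time expected prices rise and SRAS shifts left until y returns to 3352.
Long run: y = 3352 on the AD curve gives 3352 = 4960 − 8p, so p = 201.

Short run: p = 198, y = 3376. Long run: p = 201.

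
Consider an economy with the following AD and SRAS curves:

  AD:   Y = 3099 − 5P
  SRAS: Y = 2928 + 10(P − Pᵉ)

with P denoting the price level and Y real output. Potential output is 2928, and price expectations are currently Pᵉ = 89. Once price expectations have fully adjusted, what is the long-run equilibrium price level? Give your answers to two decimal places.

Long-run P = 34.20

Short run: with Pᵉ = 89, SRAS is Y = 2038 + 10P. Setting AD = SRAS gives 1061 = 15P, so P = 70.73 and Y = 3099 − 5P = 2745.33.
Output 2745.33 is below potential 2928, so over time expected prices fall and SRAS shifts right until Y returns to 2928.
Long run: Y = 2928 on the AD curve gives 2928 = 3099 − 5P, so P = 34.20.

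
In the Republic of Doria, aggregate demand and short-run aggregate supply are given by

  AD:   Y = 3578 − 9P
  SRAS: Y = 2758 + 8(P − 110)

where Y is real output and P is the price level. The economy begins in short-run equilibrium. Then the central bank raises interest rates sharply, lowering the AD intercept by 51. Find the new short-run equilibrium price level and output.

This is a negative demand shock: AD shifts left.
New AD: Y = 3527 − 9P.
SRAS can be written Y = 1878 + 8P.
Set AD = SRAS: 3527 − 9P = 1878 + 8P, so 1649 = 17P and P = 97.
Y = 3527 − 9·97 = 2654.

P = 97, Y = 2654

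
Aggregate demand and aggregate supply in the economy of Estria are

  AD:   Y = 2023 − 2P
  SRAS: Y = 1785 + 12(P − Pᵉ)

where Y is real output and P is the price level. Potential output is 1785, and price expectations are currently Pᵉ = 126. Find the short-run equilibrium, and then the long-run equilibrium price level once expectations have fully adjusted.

Short run: with Pᵉ = 126, SRAS is Y = 273 + 12P. Setting AD = SRAS gives 1750 = 14P, so P = 125 and Y = 2023 − 2·125 = 1773.
Output 1773 is below potential 1785, so over time expected prices fall and SRAS shifts right until Y returns to 1785.
Long run: Y = 1785 on the AD curve gives 1785 = 2023 − 2P, so P = 119.

Short run: P = 125, Y = 1773. Long run: P = 119.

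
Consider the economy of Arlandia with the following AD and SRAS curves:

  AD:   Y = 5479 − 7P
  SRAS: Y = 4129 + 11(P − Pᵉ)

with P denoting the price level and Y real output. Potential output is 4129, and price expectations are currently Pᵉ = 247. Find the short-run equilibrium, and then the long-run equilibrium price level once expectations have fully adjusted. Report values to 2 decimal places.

Short run: with Pᵉ = 247, SRAS is Y = 1412 + 11P. Setting AD = SRAS gives 4067 = 18P, so P = 225.94 and Y = 5479 − 7P = 3897.39.
Output 3897.39 is below potential 4129, so over time expected prices fall and SRAS shifts right until Y returns to 4129.
Long run: Y = 4129 on the AD curve gives 4129 = 5479 − 7P, so P = 192.86.

Short run: P = 225.94, Y = 3897.39. Long run: P = 192.86.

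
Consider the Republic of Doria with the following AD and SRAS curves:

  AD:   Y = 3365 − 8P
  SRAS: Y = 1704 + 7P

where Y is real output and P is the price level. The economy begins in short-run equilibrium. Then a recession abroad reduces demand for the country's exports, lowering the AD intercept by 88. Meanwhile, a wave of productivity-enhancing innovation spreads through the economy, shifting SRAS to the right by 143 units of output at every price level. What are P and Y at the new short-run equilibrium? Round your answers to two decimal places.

After both shocks: AD is Y = 3277 − 8P and SRAS is Y = 1847 + 7P.
Setting them equal: 1430 = 15P, so P = 95.33.
Substituting into AD, Y = 2514.33.

P = 95.33, Y = 2514.33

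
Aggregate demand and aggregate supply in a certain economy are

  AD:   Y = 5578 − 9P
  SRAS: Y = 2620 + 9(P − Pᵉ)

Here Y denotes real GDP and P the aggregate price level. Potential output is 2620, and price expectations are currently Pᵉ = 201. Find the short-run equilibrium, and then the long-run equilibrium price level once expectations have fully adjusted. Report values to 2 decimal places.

Short run: with Pᵉ = 201, SRAS is Y = 811 + 9P. Setting AD = SRAS gives 4767 = 18P, so P = 264.83 and Y = 5578 − 9P = 3194.50.
Output 3194.50 is above potential 2620, so over time expected prices rise and SRAS shifts left until Y returns to 2620.
Long run: Y = 2620 on the AD curve gives 2620 = 5578 − 9P, so P = 328.67.

Short run: P = 264.83, Y = 3194.50. Long run: P = 328.67.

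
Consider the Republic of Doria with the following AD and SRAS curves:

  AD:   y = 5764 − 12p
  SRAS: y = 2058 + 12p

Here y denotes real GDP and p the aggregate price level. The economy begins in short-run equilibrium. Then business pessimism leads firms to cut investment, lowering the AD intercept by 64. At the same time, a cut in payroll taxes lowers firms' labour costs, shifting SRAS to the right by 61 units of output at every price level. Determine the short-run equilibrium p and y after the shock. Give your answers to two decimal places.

p = 149.21, y = 3909.50

After both shocks: AD is y = 5700 − 12p and SRAS is y = 2119 + 12p.
Setting them equal: 3581 = 24p, so p = 149.21.
Substituting into AD, y = 3909.50.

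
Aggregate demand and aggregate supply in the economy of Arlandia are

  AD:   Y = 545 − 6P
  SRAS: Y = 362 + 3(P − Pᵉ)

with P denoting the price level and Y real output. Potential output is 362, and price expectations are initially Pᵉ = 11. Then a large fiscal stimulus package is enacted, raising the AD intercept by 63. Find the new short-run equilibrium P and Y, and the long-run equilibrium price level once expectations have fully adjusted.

AD shifts right: new AD is Y = 608 − 6P. With Pᵉ = 11, SRAS is Y = 329 + 3P.
Short run: 608 − 6P = 329 + 3P gives 279 = 9P, so P = 31 and Y = 608 − 6·31 = 422.
Y = 422 is above potential 362; expectations adjust and SRAS shifts left until Y = 362.
Long run: on the new AD curve, 362 = 608 − 6P gives P = 41.

Short run: P = 31, Y = 422. Long run: P = 41.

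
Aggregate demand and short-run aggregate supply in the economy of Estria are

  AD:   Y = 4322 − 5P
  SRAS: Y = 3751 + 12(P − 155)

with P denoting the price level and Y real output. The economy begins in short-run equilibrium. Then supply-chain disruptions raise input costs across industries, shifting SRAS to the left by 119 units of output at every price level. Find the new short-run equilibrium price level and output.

P = 150, Y = 3572

This is a negative supply shock: SRAS shifts left.
New SRAS: Y = 1772 + 12P.
Set AD = SRAS: 4322 − 5P = 1772 + 12P, so 2550 = 17P and P = 150.
Y = 4322 − 5·150 = 3572.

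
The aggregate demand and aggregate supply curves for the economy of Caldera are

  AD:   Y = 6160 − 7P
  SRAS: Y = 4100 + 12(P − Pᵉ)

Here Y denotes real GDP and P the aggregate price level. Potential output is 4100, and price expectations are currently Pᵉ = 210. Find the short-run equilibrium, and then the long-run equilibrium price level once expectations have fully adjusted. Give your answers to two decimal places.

Short run: with Pᵉ = 210, SRAS is Y = 1580 + 12P. Setting AD = SRAS gives 4580 = 19P, so P = 241.05 and Y = 6160 − 7P = 4472.63.
Output 4472.63 is above potential 4100, so over time expected prices rise and SRAS shifts left until Y returns to 4100.
Long run: Y = 4100 on the AD curve gives 4100 = 6160 − 7P, so P = 294.29.

Short run: P = 241.05, Y = 4472.63. Long run: P = 294.29.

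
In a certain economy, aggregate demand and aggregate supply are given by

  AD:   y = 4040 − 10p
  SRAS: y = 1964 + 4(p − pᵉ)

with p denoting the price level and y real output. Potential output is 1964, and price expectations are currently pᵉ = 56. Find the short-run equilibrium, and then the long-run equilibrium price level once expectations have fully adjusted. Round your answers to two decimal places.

Short run: p = 164.29, y = 2397.14. Long run: p = 207.60.

Short run: with pᵉ = 56, SRAS is y = 1740 + 4p. Setting AD = SRAS gives 2300 = 14p, so p = 164.29 and y = 4040 − 10p = 2397.14.
Output 2397.14 is above potential 1964, so over time expected prices rise and SRAS shifts left until y returns to 1964.
Long run: y = 1964 on the AD curve gives 1964 = 4040 − 10p, so p = 207.60.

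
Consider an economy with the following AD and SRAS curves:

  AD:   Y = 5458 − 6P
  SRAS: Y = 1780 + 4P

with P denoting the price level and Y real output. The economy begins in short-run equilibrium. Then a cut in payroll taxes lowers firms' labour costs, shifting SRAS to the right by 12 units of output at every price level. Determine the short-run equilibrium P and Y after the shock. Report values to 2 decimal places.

This is a positive supply shock: SRAS shifts right.
New SRAS: Y = 1792 + 4P.
Set AD = SRAS: 5458 − 6P = 1792 + 4P, so 3666 = 10P and P = 366.60.
Substituting into AD, Y = 3258.40.

P = 366.60, Y = 3258.40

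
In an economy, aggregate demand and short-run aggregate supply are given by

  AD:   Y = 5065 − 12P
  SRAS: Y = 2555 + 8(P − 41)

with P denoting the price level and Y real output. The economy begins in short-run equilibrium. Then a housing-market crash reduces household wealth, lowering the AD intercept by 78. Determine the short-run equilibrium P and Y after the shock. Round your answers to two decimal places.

P = 138.00, Y = 3331.00

This is a negative demand shock: AD shifts left.
New AD: Y = 4987 − 12P.
SRAS can be written Y = 2227 + 8P.
Set AD = SRAS: 4987 − 12P = 2227 + 8P, so 2760 = 20P and P = 138.00.
Substituting into AD, Y = 3331.00.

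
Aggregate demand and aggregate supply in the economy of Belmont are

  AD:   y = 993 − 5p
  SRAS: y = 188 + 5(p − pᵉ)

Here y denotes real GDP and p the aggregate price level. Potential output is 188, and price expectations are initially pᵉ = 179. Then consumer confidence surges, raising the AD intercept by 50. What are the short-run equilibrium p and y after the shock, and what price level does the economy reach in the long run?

Short run: p = 175, y = 168. Long run: p = 171.

AD shifts right: new AD is y = 1043 − 5p. With pᵉ = 179, SRAS is y = 5p − 707.
Short run: 1043 − 5p = 5p − 707 gives 1750 = 10p, so p = 175 and y = 1043 − 5·175 = 168.
y = 168 is below potential 188; expectations adjust and SRAS shifts right until y = 188.
Long run: on the new AD curve, 188 = 1043 − 5p gives p = 171.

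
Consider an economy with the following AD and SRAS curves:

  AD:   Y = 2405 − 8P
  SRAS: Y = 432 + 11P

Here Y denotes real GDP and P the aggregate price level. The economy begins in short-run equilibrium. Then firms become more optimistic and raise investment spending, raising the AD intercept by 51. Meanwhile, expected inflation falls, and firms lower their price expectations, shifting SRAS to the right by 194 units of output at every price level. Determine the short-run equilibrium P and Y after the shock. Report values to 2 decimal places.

After both shocks: AD is Y = 2456 − 8P and SRAS is Y = 626 + 11P.
Setting them equal: 1830 = 19P, so P = 96.32.
Substituting into AD, Y = 1685.47.

P = 96.32, Y = 1685.47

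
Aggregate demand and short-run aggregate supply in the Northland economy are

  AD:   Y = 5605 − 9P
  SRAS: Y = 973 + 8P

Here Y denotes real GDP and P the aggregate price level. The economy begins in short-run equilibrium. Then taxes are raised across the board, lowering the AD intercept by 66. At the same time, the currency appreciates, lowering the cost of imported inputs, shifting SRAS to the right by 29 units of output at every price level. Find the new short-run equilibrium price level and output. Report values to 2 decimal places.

After both shocks: AD is Y = 5539 − 9P and SRAS is Y = 1002 + 8P.
Setting them equal: 4537 = 17P, so P = 266.88.
Substituting into AD, Y = 3137.06.

P = 266.88, Y = 3137.06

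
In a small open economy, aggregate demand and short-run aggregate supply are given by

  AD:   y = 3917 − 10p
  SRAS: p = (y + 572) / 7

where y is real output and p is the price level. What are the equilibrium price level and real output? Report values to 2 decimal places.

p = 264.06, y = 1276.41

Rearrange SRAS to y = 7p − 572.
Set AD = SRAS: 3917 − 10p = 7p − 572, so 4489 = 17p and p = 264.06.
Substituting into AD, y = 3917 − 10p = 1276.41.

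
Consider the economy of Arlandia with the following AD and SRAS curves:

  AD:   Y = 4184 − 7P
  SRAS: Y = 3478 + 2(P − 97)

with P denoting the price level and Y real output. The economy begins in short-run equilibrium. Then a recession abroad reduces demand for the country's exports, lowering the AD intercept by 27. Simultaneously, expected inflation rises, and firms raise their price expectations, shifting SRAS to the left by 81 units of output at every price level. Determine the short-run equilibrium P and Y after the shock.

After both shocks: AD is Y = 4157 − 7P and SRAS is Y = 3203 + 2P.
Setting them equal: 954 = 9P, so P = 106.
Y = 4157 − 7·106 = 3415.

P = 106, Y = 3415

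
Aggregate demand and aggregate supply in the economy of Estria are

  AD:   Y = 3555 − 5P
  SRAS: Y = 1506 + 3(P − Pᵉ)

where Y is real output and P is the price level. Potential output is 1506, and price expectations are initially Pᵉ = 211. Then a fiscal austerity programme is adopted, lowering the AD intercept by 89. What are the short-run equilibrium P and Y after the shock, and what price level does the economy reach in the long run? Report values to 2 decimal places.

Short run: P = 324.13, Y = 1845.38. Long run: P = 392.00.

AD shifts left: new AD is Y = 3466 − 5P. With Pᵉ = 211, SRAS is Y = 873 + 3P.
Short run: 3466 − 5P = 873 + 3P gives 2593 = 8P, so P = 324.13 and Y = 3466 − 5P = 1845.38.
Y = 1845.38 is above potential 1506; expectations adjust and SRAS shifts left until Y = 1506.
Long run: on the new AD curve, 1506 = 3466 − 5P gives P = 392.00.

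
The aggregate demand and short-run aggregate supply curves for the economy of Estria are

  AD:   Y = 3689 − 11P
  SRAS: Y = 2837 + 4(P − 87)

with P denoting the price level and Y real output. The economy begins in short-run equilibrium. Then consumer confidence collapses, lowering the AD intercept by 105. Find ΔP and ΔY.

ΔP = -7, ΔY = -28

This is a negative demand shock: AD shifts left.
New AD: Y = 3584 − 11P.
SRAS can be written Y = 2489 + 4P.
Set AD = SRAS: 3584 − 11P = 2489 + 4P, so 1095 = 15P and P = 73.
Y = 3584 − 11·73 = 2781.
Initially P = 80, Y = 2809, so ΔP = -7 and ΔY = -28.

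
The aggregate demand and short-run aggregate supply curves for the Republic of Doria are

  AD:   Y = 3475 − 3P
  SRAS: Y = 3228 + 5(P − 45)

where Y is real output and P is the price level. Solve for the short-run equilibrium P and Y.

P = 59, Y = 3298

Write SRAS as Y = 3228 + 5P − 225 = 3003 + 5P.
Set AD = SRAS: 3475 − 3P = 3003 + 5P, so 472 = 8P and P = 59.
Then Y = 3475 − 3·59 = 3298.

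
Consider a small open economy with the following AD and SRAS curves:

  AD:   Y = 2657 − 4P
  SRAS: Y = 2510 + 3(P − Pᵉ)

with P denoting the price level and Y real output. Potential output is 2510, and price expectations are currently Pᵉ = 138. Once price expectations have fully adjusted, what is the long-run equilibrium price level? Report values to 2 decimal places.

Long-run P = 36.75

Short run: with Pᵉ = 138, SRAS is Y = 2096 + 3P. Setting AD = SRAS gives 561 = 7P, so P = 80.14 and Y = 2657 − 4P = 2336.43.
Output 2336.43 is below potential 2510, so over time expected prices fall and SRAS shifts right until Y returns to 2510.
Long run: Y = 2510 on the AD curve gives 2510 = 2657 − 4P, so P = 36.75.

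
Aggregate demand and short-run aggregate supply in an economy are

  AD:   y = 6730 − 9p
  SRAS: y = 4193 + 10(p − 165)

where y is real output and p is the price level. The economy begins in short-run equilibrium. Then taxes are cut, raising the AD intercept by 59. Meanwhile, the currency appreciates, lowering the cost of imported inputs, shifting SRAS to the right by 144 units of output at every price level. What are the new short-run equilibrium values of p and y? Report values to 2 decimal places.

After both shocks: AD is y = 6789 − 9p and SRAS is y = 2687 + 10p.
Setting them equal: 4102 = 19p, so p = 215.89.
Substituting into AD, y = 4845.95.

p = 215.89, y = 4845.95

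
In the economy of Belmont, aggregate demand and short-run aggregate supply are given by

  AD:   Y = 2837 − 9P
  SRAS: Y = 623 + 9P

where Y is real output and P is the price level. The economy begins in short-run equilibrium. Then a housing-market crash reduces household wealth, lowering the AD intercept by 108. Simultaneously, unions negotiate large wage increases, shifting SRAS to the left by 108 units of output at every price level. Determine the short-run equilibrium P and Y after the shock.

P = 123, Y = 1622

After both shocks: AD is Y = 2729 − 9P and SRAS is Y = 515 + 9P.
Setting them equal: 2214 = 18P, so P = 123.
Y = 2729 − 9·123 = 1622.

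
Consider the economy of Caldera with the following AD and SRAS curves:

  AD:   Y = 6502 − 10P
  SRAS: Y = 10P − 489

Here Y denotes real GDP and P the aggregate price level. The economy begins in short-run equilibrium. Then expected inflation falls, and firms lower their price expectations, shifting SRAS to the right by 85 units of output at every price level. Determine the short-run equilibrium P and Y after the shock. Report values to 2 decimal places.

This is a positive supply shock: SRAS shifts right.
New SRAS: Y = 10P − 404.
Set AD = SRAS: 6502 − 10P = 10P − 404, so 6906 = 20P and P = 345.30.
Substituting into AD, Y = 3049.00.

P = 345.30, Y = 3049.00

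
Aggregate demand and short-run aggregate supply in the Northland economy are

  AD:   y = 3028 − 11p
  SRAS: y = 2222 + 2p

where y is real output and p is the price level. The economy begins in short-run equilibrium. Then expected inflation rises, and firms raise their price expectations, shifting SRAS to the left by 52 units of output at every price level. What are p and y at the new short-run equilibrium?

p = 66, y = 2302

This is a negative supply shock: SRAS shifts left.
New SRAS: y = 2170 + 2p.
Set AD = SRAS: 3028 − 11p = 2170 + 2p, so 858 = 13p and p = 66.
y = 3028 − 11·66 = 2302.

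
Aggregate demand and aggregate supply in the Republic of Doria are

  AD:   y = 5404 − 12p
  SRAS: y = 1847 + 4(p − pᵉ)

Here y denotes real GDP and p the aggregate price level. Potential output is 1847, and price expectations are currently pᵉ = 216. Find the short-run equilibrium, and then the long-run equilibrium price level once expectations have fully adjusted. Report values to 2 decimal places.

Short run: p = 276.31, y = 2088.25. Long run: p = 296.42.

Short run: with pᵉ = 216, SRAS is y = 983 + 4p. Setting AD = SRAS gives 4421 = 16p, so p = 276.31 and y = 5404 − 12p = 2088.25.
Output 2088.25 is above potential 1847, so over time expected prices rise and SRAS shifts left until y returns to 1847.
Long run: y = 1847 on the AD curve gives 1847 = 5404 − 12p, so p = 296.42.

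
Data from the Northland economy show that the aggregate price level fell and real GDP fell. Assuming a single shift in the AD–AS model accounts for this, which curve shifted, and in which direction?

P fell and Y fell. An AD shift moves P and Y in the same direction; an SRAS shift moves them in opposite directions.
Here P and Y moved in the same direction, so the AD curve shifted.
Since Y fell, AD shifted left.

AD shifted left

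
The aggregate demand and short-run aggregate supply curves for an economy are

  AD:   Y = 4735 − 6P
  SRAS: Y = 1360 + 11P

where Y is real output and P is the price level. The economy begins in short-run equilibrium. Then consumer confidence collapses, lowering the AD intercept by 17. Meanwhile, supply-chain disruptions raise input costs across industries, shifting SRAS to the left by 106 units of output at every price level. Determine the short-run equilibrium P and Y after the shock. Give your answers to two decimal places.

P = 203.76, Y = 3495.41

After both shocks: AD is Y = 4718 − 6P and SRAS is Y = 1254 + 11P.
Setting them equal: 3464 = 17P, so P = 203.76.
Substituting into AD, Y = 3495.41.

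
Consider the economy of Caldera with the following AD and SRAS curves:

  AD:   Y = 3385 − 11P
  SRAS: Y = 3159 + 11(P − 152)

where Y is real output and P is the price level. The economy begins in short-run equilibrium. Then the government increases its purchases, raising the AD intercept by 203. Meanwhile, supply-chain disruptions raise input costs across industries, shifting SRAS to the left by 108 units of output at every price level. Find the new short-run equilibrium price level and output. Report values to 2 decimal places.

After both shocks: AD is Y = 3588 − 11P and SRAS is Y = 1379 + 11P.
Setting them equal: 2209 = 22P, so P = 100.41.
Substituting into AD, Y = 2483.50.

P = 100.41, Y = 2483.50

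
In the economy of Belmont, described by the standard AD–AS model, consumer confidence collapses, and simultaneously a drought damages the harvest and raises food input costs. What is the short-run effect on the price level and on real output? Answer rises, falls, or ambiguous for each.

Price level: ambiguous; output: falls

The first event is a negative demand shock: AD shifts left, which by itself pushes P down and Y down.
The second is an adverse supply shock: SRAS shifts left, which by itself pushes P up and Y down.
The two shocks push P in opposite directions, so the effect on P is ambiguous. Both shocks push Y down, so Y falls.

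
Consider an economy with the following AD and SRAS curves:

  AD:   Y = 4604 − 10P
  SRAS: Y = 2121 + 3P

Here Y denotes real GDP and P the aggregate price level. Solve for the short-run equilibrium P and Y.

Set AD = SRAS: 4604 − 10P = 2121 + 3P, so 2483 = 13P and P = 191.
Then Y = 4604 − 10·191 = 2694.

P = 191, Y = 2694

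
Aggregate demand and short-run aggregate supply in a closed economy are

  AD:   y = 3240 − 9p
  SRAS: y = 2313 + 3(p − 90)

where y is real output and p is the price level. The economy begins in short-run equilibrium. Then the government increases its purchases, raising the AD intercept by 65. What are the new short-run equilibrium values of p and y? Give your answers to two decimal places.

p = 105.17, y = 2358.50

This is a positive demand shock: AD shifts right.
New AD: y = 3305 − 9p.
SRAS can be written y = 2043 + 3p.
Set AD = SRAS: 3305 − 9p = 2043 + 3p, so 1262 = 12p and p = 105.17.
Substituting into AD, y = 2358.50.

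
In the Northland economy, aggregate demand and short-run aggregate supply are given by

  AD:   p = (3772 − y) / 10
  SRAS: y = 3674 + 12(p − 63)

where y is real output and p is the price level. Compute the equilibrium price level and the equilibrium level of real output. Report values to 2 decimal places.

Write SRAS as y = 3674 + 12p − 756 = 2918 + 12p.
Rearrange AD to y = 3772 − 10p.
Set AD = SRAS: 3772 − 10p = 2918 + 12p, so 854 = 22p and p = 38.82.
Substituting into AD, y = 3772 − 10p = 3383.82.

p = 38.82, y = 3383.82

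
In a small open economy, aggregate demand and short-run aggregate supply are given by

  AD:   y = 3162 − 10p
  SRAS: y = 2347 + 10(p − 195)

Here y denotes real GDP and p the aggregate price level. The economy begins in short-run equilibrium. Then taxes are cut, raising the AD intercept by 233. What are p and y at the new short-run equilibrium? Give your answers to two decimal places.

p = 149.90, y = 1896.00

This is a positive demand shock: AD shifts right.
New AD: y = 3395 − 10p.
SRAS can be written y = 397 + 10p.
Set AD = SRAS: 3395 − 10p = 397 + 10p, so 2998 = 20p and p = 149.90.
Substituting into AD, y = 1896.00.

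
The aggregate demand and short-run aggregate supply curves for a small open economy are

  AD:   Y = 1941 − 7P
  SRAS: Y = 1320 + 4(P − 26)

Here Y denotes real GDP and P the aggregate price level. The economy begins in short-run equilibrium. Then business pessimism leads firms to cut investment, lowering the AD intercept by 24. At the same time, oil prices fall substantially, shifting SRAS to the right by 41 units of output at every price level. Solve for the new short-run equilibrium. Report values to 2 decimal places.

P = 60.00, Y = 1497.00

After both shocks: AD is Y = 1917 − 7P and SRAS is Y = 1257 + 4P.
Setting them equal: 660 = 11P, so P = 60.00.
Substituting into AD, Y = 1497.00.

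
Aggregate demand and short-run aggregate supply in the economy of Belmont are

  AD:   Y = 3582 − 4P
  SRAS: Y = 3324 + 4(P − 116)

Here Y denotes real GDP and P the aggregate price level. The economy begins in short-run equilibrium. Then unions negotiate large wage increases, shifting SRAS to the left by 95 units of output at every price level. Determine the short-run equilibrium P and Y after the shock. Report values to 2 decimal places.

This is a negative supply shock: SRAS shifts left.
New SRAS: Y = 2765 + 4P.
Set AD = SRAS: 3582 − 4P = 2765 + 4P, so 817 = 8P and P = 102.13.
Substituting into AD, Y = 3173.50.

P = 102.13, Y = 3173.50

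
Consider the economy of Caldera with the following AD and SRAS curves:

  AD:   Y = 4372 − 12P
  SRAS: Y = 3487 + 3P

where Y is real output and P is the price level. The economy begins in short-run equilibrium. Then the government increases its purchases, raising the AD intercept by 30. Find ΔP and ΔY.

This is a positive demand shock: AD shifts right.
New AD: Y = 4402 − 12P.
Set AD = SRAS: 4402 − 12P = 3487 + 3P, so 915 = 15P and P = 61.
Y = 4402 − 12·61 = 3670.
Initially P = 59, Y = 3664, so ΔP = +2 and ΔY = +6.

ΔP = +2, ΔY = +6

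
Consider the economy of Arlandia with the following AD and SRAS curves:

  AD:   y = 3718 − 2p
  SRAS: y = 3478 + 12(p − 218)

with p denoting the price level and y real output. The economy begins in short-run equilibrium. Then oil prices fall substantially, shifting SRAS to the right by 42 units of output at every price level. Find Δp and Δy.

This is a positive supply shock: SRAS shifts right.
New SRAS: y = 904 + 12p.
Set AD = SRAS: 3718 − 2p = 904 + 12p, so 2814 = 14p and p = 201.
y = 3718 − 2·201 = 3316.
Initially p = 204, y = 3310, so Δp = -3 and Δy = +6.

Δp = -3, Δy = +6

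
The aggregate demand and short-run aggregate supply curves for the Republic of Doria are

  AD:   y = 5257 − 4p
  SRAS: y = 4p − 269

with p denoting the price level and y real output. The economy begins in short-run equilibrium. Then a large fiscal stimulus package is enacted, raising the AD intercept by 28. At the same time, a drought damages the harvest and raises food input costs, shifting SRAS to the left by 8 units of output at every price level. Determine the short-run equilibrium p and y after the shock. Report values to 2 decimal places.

After both shocks: AD is y = 5285 − 4p and SRAS is y = 4p − 277.
Setting them equal: 5562 = 8p, so p = 695.25.
Substituting into AD, y = 2504.00.

p = 695.25, y = 2504.00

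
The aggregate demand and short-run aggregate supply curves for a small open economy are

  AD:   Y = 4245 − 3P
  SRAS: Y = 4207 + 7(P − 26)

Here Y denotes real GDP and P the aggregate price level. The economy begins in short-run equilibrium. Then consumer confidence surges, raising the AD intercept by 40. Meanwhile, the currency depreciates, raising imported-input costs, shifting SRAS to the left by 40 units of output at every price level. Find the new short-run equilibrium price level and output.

P = 30, Y = 4195

After both shocks: AD is Y = 4285 − 3P and SRAS is Y = 3985 + 7P.
Setting them equal: 300 = 10P, so P = 30.
Y = 4285 − 3·30 = 4195.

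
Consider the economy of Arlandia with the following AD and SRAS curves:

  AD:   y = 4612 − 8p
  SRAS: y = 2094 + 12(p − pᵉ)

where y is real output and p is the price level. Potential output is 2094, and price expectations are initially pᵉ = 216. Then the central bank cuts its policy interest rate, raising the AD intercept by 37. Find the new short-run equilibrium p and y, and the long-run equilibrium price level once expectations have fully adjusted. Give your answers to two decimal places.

AD shifts right: new AD is y = 4649 − 8p. With pᵉ = 216, SRAS is y = 12p − 498.
Short run: 4649 − 8p = 12p − 498 gives 5147 = 20p, so p = 257.35 and y = 4649 − 8p = 2590.20.
y = 2590.20 is above potential 2094; expectations adjust and SRAS shifts left until y = 2094.
Long run: on the new AD curve, 2094 = 4649 − 8p gives p = 319.38.

Short run: p = 257.35, y = 2590.20. Long run: p = 319.38.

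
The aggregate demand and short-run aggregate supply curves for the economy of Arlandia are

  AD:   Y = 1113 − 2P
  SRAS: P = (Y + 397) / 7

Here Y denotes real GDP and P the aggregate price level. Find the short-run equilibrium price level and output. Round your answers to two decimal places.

P = 167.78, Y = 777.44

Rearrange SRAS to Y = 7P − 397.
Set AD = SRAS: 1113 − 2P = 7P − 397, so 1510 = 9P and P = 167.78.
Substituting into AD, Y = 1113 − 2P = 777.44.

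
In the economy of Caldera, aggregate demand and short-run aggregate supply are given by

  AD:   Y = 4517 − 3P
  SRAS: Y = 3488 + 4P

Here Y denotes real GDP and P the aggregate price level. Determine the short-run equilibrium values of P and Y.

Set AD = SRAS: 4517 − 3P = 3488 + 4P, so 1029 = 7P and P = 147.
Then Y = 4517 − 3·147 = 4076.

P = 147, Y = 4076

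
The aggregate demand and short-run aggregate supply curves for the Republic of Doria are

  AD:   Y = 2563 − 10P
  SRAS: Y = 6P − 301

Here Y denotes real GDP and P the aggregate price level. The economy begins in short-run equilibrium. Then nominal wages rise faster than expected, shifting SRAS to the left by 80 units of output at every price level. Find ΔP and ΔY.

This is a negative supply shock: SRAS shifts left.
New SRAS: Y = 6P − 381.
Set AD = SRAS: 2563 − 10P = 6P − 381, so 2944 = 16P and P = 184.
Y = 2563 − 10·184 = 723.
Initially P = 179, Y = 773, so ΔP = +5 and ΔY = -50.

ΔP = +5, ΔY = -50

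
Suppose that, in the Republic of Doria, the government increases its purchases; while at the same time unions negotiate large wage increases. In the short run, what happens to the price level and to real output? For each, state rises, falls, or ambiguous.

The first event is a positive demand shock: AD shifts right, which by itself pushes P up and Y up.
The second is an adverse supply shock: SRAS shifts left, which by itself pushes P up and Y down.
Both shocks push P up, so P rises. The two shocks push Y in opposite directions, so the effect on Y is ambiguous.

Price level: rises; output: ambiguous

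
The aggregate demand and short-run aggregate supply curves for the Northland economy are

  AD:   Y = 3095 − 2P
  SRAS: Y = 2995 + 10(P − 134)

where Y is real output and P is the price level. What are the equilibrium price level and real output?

P = 120, Y = 2855

Write SRAS as Y = 2995 + 10P − 1340 = 1655 + 10P.
Set AD = SRAS: 3095 − 2P = 1655 + 10P, so 1440 = 12P and P = 120.
Then Y = 3095 − 2·120 = 2855.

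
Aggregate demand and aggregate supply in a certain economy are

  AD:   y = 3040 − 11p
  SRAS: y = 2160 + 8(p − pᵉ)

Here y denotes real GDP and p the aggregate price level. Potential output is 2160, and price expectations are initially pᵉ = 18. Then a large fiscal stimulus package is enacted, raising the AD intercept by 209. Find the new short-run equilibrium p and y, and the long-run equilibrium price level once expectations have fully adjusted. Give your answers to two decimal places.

AD shifts right: new AD is y = 3249 − 11p. With pᵉ = 18, SRAS is y = 2016 + 8p.
Short run: 3249 − 11p = 2016 + 8p gives 1233 = 19p, so p = 64.89 and y = 3249 − 11p = 2535.16.
y = 2535.16 is above potential 2160; expectations adjust and SRAS shifts left until y = 2160.
Long run: on the new AD curve, 2160 = 3249 − 11p gives p = 99.00.

Short run: p = 64.89, y = 2535.16. Long run: p = 99.00.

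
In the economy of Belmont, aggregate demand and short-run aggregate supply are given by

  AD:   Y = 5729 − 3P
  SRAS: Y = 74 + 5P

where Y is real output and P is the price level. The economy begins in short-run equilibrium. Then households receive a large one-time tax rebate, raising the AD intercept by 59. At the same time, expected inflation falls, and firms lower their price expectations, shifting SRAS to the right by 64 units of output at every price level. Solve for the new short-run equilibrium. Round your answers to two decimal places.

After both shocks: AD is Y = 5788 − 3P and SRAS is Y = 138 + 5P.
Setting them equal: 5650 = 8P, so P = 706.25.
Substituting into AD, Y = 3669.25.

P = 706.25, Y = 3669.25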